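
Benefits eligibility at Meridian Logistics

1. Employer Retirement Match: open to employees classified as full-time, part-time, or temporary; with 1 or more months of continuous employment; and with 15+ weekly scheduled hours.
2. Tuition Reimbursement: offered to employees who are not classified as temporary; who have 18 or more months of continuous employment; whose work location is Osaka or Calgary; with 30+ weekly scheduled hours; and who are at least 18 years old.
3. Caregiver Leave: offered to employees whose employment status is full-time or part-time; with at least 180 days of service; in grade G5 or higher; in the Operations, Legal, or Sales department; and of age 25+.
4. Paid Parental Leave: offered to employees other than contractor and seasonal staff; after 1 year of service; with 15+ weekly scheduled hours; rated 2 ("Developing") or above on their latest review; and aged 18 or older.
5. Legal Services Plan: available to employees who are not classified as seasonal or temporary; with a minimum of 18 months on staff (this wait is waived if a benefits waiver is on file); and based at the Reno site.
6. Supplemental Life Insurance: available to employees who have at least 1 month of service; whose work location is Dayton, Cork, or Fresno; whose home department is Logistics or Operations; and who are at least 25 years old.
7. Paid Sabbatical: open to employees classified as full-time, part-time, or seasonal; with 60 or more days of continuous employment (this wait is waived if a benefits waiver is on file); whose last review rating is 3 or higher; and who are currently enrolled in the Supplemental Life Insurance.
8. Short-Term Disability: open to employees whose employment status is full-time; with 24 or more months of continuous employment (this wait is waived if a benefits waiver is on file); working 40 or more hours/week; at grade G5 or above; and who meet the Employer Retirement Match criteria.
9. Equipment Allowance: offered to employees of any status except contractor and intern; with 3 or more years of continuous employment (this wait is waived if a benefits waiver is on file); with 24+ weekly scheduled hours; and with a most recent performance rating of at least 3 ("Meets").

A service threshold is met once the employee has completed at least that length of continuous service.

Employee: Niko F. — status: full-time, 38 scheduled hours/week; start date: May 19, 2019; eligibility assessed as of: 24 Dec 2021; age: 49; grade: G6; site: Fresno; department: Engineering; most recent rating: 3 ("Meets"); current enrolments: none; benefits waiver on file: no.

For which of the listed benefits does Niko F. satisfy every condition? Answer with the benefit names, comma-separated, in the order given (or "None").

Employer Retirement Match, Paid Parental Leave

Service from May 19, 2019 to 24 Dec 2021: 950 days.
Employer Retirement Match — status full-time ✓; service 950 days ≥ 1 month (≈30 days) ✓; 38 hrs/wk ≥ 15 ✓ → eligible.
Tuition Reimbursement — status full-time ✓ (not excluded); service 950 days ≥ 18 months (≈540 days) ✓; site Fresno ✗ (not Osaka or Calgary) → not eligible.
Caregiver Leave — status full-time ✓; service 950 days ≥ 180 days ✓; grade G6 ≥ G5 ✓; dept Engineering ✗ → not eligible.
Paid Parental Leave — status full-time ✓ (not excluded); service 950 days ≥ 1 year (≈365 days) ✓; 38 hrs/wk ≥ 15 ✓; rating 3 ≥ 2 ✓; age 49 ≥ 18 ✓ → eligible.
Legal Services Plan — status full-time ✓ (not excluded); no waiver, service 950 days ≥ 18 months (≈540 days) ✓; site Fresno ✗ (not Reno) → not eligible.
Supplemental Life Insurance — service 950 days ≥ 1 month (≈30 days) ✓; site Fresno ✓; dept Engineering ✗ → not eligible.
Paid Sabbatical — status full-time ✓; no waiver, service 950 days ≥ 60 days ✓; rating 3 ≥ 3 ✓; not enrolled in Supplemental Life Insurance ✗ → not eligible.
Short-Term Disability — status full-time ✓; no waiver, service 950 days ≥ 24 months (≈720 days) ✓; 38 hrs/wk < 40 ✗ → not eligible.
Equipment Allowance — status full-time ✓ (not excluded); no waiver, service 950 days < 3 years (≈1095 days) ✗ → not eligible.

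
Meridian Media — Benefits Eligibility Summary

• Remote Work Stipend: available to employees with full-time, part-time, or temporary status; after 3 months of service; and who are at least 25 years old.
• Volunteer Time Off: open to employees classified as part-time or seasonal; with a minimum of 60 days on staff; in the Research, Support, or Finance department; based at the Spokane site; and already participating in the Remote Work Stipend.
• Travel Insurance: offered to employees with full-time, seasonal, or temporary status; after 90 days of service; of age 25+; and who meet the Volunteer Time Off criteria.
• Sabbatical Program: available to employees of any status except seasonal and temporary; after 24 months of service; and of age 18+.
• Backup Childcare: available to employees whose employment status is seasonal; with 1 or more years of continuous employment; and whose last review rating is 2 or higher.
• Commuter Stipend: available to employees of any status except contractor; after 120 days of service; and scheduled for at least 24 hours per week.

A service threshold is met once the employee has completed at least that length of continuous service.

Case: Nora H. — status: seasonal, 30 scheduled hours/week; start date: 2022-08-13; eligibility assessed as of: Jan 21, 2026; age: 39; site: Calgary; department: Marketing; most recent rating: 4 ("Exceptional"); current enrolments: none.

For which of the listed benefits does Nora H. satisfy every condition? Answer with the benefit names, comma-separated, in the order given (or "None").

Service from 2022-08-13 to Jan 21, 2026: 1257 days.
Remote Work Stipend — status seasonal ✗ (requires full-time, part-time, or temporary) → not eligible.
Volunteer Time Off — status seasonal ✓; service 1257 days ≥ 60 days ✓; dept Marketing ✗ → not eligible.
Travel Insurance — status seasonal ✓; service 1257 days ≥ 90 days ✓; age 39 ≥ 25 ✓; not eligible for Volunteer Time Off ✗ → not eligible.
Sabbatical Program — status seasonal ✗ (excluded) → not eligible.
Backup Childcare — status seasonal ✓; service 1257 days ≥ 1 year (≈365 days) ✓; rating 4 ≥ 2 ✓ → eligible.
Commuter Stipend — status seasonal ✓ (not excluded); service 1257 days ≥ 120 days ✓; 30 hrs/wk ≥ 24 ✓ → eligible.

Backup Childcare, Commuter Stipend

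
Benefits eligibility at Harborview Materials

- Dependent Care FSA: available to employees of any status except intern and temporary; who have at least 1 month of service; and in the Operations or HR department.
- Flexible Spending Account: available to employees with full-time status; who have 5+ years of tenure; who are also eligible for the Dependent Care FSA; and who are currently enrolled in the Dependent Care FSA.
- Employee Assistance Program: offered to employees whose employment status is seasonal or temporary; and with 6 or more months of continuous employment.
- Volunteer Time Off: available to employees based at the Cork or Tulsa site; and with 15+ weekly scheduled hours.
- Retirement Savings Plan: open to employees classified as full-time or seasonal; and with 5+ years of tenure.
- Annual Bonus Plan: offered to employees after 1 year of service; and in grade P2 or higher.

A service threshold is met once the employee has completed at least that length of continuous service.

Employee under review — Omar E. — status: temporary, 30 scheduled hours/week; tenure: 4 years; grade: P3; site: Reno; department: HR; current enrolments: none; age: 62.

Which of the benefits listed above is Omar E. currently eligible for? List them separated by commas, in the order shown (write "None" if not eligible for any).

Dependent Care FSA — status temporary ✗ (excluded) → not eligible.
Flexible Spending Account — status temporary ✗ (requires full-time) → not eligible.
Employee Assistance Program — status temporary ✓; service 4 years ≥ 6 months (≈180 days) ✓ → eligible.
Volunteer Time Off — site Reno ✗ (not Cork or Tulsa) → not eligible.
Retirement Savings Plan — status temporary ✗ (requires full-time or seasonal) → not eligible.
Annual Bonus Plan — service 4 years ≥ 1 year ✓; grade P3 ≥ P2 ✓ → eligible.

Employee Assistance Program, Annual Bonus Plan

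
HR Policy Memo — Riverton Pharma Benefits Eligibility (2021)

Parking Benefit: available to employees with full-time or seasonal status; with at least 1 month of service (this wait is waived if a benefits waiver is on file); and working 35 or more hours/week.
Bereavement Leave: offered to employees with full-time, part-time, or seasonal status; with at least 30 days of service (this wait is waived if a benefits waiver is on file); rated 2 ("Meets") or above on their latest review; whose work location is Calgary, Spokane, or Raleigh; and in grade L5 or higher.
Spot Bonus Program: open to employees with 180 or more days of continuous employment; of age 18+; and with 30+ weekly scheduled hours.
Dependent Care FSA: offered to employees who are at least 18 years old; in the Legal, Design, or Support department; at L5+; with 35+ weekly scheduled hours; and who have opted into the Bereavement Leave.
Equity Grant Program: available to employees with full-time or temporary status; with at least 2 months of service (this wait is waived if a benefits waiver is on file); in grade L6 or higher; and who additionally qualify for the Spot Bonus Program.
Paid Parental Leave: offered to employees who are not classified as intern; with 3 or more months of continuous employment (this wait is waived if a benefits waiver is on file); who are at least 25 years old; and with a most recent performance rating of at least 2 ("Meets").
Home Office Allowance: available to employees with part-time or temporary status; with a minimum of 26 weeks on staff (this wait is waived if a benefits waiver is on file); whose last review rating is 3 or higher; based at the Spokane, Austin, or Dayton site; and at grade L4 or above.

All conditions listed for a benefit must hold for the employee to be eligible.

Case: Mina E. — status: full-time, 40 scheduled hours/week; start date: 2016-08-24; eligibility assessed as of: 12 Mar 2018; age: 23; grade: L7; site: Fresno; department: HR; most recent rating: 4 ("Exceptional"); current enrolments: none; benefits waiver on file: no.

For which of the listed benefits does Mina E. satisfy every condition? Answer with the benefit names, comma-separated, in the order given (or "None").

Service from 2016-08-24 to 12 Mar 2018: 565 days.
Parking Benefit — status full-time ✓; no waiver, service 565 days ≥ 1 month (≈30 days) ✓; 40 hrs/wk ≥ 35 ✓ → eligible.
Bereavement Leave — status full-time ✓; no waiver, service 565 days ≥ 30 days ✓; rating 4 ≥ 2 ✓; site Fresno ✗ (not Calgary, Spokane, or Raleigh) → not eligible.
Spot Bonus Program — service 565 days ≥ 180 days ✓; age 23 ≥ 18 ✓; 40 hrs/wk ≥ 30 ✓ → eligible.
Dependent Care FSA — age 23 ≥ 18 ✓; dept HR ✗ → not eligible.
Equity Grant Program — status full-time ✓; no waiver, service 565 days ≥ 2 months (≈60 days) ✓; grade L7 ≥ L6 ✓; eligible for Spot Bonus Program ✓ → eligible.
Paid Parental Leave — status full-time ✓ (not excluded); no waiver, service 565 days ≥ 3 months (≈90 days) ✓; age 23 < 25 ✗ → not eligible.
Home Office Allowance — status full-time ✗ (requires part-time or temporary) → not eligible.

Parking Benefit, Spot Bonus Program, Equity Grant Program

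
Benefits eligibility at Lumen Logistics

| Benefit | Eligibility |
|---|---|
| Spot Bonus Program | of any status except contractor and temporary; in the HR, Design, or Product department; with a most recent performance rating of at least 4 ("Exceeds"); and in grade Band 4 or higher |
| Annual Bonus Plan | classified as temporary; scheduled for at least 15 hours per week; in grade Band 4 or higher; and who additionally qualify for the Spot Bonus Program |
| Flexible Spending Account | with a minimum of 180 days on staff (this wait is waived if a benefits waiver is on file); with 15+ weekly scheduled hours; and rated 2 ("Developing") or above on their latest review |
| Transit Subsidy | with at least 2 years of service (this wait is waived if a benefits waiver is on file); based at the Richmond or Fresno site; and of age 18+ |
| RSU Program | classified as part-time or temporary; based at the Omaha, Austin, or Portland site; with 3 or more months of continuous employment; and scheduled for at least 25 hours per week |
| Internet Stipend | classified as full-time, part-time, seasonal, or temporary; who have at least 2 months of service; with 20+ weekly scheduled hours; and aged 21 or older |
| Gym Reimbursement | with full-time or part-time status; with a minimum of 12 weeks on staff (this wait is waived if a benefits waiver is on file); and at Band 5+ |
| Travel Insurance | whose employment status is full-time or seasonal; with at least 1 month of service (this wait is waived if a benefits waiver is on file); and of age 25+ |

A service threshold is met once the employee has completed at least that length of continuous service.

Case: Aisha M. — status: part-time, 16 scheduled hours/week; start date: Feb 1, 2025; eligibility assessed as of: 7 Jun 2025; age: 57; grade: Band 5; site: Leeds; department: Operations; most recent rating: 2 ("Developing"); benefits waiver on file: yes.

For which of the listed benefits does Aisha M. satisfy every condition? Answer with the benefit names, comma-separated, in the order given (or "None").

Flexible Spending Account, Gym Reimbursement

Service from Feb 1, 2025 to 7 Jun 2025: 126 days.
Spot Bonus Program — status part-time ✓ (not excluded); dept Operations ✗ → not eligible.
Annual Bonus Plan — status part-time ✗ (requires temporary) → not eligible.
Flexible Spending Account — benefits waiver on file ✓; 16 hrs/wk ≥ 15 ✓; rating 2 ≥ 2 ✓ → eligible.
Transit Subsidy — benefits waiver on file ✓; site Leeds ✗ (not Richmond or Fresno) → not eligible.
RSU Program — status part-time ✓; site Leeds ✗ (not Omaha, Austin, or Portland) → not eligible.
Internet Stipend — status part-time ✓; service 126 days ≥ 2 months (≈60 days) ✓; 16 hrs/wk < 20 ✗ → not eligible.
Gym Reimbursement — status part-time ✓; benefits waiver on file ✓; grade Band 5 ≥ Band 5 ✓ → eligible.
Travel Insurance — status part-time ✗ (requires full-time or seasonal) → not eligible.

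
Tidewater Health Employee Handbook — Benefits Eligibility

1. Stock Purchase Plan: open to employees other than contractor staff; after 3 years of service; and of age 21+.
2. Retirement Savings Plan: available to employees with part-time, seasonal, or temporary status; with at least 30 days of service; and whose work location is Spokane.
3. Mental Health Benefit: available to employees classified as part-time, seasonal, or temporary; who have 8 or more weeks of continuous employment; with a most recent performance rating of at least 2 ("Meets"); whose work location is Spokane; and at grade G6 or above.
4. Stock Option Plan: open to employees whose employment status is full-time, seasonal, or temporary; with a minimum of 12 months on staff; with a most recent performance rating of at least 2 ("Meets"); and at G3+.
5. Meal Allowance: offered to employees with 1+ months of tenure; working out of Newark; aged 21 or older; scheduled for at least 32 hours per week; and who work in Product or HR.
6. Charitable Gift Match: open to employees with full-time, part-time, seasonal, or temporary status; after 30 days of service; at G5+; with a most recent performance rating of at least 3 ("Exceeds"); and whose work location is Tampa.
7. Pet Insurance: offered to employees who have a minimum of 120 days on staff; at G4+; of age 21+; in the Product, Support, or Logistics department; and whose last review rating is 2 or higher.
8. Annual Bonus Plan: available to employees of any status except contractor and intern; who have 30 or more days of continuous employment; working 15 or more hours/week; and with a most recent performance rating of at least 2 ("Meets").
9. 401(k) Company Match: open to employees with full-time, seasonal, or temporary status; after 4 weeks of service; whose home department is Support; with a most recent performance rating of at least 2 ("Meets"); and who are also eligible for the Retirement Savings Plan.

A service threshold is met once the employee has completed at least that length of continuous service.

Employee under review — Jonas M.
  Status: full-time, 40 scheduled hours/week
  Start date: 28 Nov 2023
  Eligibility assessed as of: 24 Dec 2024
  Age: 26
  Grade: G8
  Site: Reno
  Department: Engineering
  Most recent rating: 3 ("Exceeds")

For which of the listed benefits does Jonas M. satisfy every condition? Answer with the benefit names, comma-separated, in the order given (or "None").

Stock Option Plan, Annual Bonus Plan

Service from 28 Nov 2023 to 24 Dec 2024: 392 days.
Stock Purchase Plan — status full-time ✓ (not excluded); service 392 days < 3 years (≈1095 days) ✗ → not eligible.
Retirement Savings Plan — status full-time ✗ (requires part-time, seasonal, or temporary) → not eligible.
Mental Health Benefit — status full-time ✗ (requires part-time, seasonal, or temporary) → not eligible.
Stock Option Plan — status full-time ✓; service 392 days ≥ 12 months (≈360 days) ✓; rating 3 ≥ 2 ✓; grade G8 ≥ G3 ✓ → eligible.
Meal Allowance — service 392 days ≥ 1 month (≈30 days) ✓; site Reno ✗ (not Newark) → not eligible.
Charitable Gift Match — status full-time ✓; service 392 days ≥ 30 days ✓; grade G8 ≥ G5 ✓; rating 3 ≥ 3 ✓; site Reno ✗ (not Tampa) → not eligible.
Pet Insurance — service 392 days ≥ 120 days ✓; grade G8 ≥ G4 ✓; age 26 ≥ 21 ✓; dept Engineering ✗ → not eligible.
Annual Bonus Plan — status full-time ✓ (not excluded); service 392 days ≥ 30 days ✓; 40 hrs/wk ≥ 15 ✓; rating 3 ≥ 2 ✓ → eligible.
401(k) Company Match — status full-time ✓; service 392 days ≥ 4 weeks (≈28 days) ✓; dept Engineering ✗ → not eligible.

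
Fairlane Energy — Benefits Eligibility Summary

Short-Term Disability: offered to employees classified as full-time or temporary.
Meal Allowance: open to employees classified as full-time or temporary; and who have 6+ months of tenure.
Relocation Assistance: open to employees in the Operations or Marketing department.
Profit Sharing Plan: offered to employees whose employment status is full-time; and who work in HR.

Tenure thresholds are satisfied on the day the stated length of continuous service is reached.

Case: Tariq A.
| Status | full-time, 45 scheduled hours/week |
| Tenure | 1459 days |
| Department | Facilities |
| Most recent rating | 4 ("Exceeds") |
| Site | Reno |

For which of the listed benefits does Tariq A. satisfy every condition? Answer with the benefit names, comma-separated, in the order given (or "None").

Short-Term Disability, Meal Allowance

Short-Term Disability — status full-time ✓ → eligible.
Meal Allowance — status full-time ✓; service 1459 days ≥ 6 months (≈180 days) ✓ → eligible.
Relocation Assistance — dept Facilities ✗ → not eligible.
Profit Sharing Plan — status full-time ✓; dept Facilities ✗ → not eligible.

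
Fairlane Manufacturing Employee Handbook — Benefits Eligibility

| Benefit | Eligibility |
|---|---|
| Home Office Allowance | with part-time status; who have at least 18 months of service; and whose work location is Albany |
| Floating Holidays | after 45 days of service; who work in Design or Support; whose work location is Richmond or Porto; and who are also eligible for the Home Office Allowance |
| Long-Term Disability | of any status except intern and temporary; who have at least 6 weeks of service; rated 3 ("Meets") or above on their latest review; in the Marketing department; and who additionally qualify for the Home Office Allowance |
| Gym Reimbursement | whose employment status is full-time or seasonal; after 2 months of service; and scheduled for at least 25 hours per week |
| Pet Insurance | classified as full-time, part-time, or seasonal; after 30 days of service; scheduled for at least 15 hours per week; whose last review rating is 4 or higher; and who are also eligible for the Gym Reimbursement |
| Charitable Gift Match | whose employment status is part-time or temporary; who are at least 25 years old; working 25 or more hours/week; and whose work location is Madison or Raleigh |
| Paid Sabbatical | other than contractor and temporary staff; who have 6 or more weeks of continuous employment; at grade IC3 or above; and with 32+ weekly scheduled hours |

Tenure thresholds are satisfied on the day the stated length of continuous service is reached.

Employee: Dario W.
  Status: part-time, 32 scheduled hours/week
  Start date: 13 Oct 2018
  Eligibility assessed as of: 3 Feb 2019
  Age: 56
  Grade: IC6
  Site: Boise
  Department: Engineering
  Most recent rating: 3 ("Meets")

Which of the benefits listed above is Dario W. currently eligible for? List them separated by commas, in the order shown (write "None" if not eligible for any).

Service from 13 Oct 2018 to 3 Feb 2019: 113 days.
Home Office Allowance — status part-time ✓; service 113 days < 18 months (≈540 days) ✗ → not eligible.
Floating Holidays — service 113 days ≥ 45 days ✓; dept Engineering ✗ → not eligible.
Long-Term Disability — status part-time ✓ (not excluded); service 113 days ≥ 6 weeks (≈42 days) ✓; rating 3 ≥ 3 ✓; dept Engineering ✗ → not eligible.
Gym Reimbursement — status part-time ✗ (requires full-time or seasonal) → not eligible.
Pet Insurance — status part-time ✓; service 113 days ≥ 30 days ✓; 32 hrs/wk ≥ 15 ✓; rating 3 < 4 ✗ → not eligible.
Charitable Gift Match — status part-time ✓; age 56 ≥ 25 ✓; 32 hrs/wk ≥ 25 ✓; site Boise ✗ (not Madison or Raleigh) → not eligible.
Paid Sabbatical — status part-time ✓ (not excluded); service 113 days ≥ 6 weeks (≈42 days) ✓; grade IC6 ≥ IC3 ✓; 32 hrs/wk ≥ 32 ✓ → eligible.

Paid Sabbatical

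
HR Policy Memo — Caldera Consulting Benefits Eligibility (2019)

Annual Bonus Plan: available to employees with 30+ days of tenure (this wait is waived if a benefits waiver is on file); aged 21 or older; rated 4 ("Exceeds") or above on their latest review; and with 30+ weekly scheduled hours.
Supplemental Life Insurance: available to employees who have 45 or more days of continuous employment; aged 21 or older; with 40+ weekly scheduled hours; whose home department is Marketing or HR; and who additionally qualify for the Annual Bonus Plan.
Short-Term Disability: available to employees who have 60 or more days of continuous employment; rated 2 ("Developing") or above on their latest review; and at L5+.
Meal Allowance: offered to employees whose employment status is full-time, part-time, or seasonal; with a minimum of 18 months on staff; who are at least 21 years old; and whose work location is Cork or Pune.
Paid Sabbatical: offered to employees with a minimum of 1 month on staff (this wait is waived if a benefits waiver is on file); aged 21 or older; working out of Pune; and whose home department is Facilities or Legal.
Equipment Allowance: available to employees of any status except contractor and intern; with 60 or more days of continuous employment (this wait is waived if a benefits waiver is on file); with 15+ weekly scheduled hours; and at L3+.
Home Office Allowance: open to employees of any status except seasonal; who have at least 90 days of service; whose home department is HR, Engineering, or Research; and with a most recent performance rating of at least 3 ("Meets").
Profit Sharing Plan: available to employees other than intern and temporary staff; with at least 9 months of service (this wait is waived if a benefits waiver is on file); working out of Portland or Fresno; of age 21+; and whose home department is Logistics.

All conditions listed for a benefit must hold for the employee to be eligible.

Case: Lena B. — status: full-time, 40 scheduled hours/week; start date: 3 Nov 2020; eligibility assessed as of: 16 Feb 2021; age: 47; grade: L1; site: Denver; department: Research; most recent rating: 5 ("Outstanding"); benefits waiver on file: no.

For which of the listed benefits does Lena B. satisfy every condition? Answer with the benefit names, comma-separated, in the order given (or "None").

Service from 3 Nov 2020 to 16 Feb 2021: 105 days.
Annual Bonus Plan — no waiver, service 105 days ≥ 30 days ✓; age 47 ≥ 21 ✓; rating 5 ≥ 4 ✓; 40 hrs/wk ≥ 30 ✓ → eligible.
Supplemental Life Insurance — service 105 days ≥ 45 days ✓; age 47 ≥ 21 ✓; 40 hrs/wk ≥ 40 ✓; dept Research ✗ → not eligible.
Short-Term Disability — service 105 days ≥ 60 days ✓; rating 5 ≥ 2 ✓; grade L1 < L5 ✗ → not eligible.
Meal Allowance — status full-time ✓; service 105 days < 18 months (≈540 days) ✗ → not eligible.
Paid Sabbatical — no waiver, service 105 days ≥ 1 month (≈30 days) ✓; age 47 ≥ 21 ✓; site Denver ✗ (not Pune) → not eligible.
Equipment Allowance — status full-time ✓ (not excluded); no waiver, service 105 days ≥ 60 days ✓; 40 hrs/wk ≥ 15 ✓; grade L1 < L3 ✗ → not eligible.
Home Office Allowance — status full-time ✓ (not excluded); service 105 days ≥ 90 days ✓; dept Research ✓; rating 5 ≥ 3 ✓ → eligible.
Profit Sharing Plan — status full-time ✓ (not excluded); no waiver, service 105 days < 9 months (≈270 days) ✗ → not eligible.

Annual Bonus Plan, Home Office Allowance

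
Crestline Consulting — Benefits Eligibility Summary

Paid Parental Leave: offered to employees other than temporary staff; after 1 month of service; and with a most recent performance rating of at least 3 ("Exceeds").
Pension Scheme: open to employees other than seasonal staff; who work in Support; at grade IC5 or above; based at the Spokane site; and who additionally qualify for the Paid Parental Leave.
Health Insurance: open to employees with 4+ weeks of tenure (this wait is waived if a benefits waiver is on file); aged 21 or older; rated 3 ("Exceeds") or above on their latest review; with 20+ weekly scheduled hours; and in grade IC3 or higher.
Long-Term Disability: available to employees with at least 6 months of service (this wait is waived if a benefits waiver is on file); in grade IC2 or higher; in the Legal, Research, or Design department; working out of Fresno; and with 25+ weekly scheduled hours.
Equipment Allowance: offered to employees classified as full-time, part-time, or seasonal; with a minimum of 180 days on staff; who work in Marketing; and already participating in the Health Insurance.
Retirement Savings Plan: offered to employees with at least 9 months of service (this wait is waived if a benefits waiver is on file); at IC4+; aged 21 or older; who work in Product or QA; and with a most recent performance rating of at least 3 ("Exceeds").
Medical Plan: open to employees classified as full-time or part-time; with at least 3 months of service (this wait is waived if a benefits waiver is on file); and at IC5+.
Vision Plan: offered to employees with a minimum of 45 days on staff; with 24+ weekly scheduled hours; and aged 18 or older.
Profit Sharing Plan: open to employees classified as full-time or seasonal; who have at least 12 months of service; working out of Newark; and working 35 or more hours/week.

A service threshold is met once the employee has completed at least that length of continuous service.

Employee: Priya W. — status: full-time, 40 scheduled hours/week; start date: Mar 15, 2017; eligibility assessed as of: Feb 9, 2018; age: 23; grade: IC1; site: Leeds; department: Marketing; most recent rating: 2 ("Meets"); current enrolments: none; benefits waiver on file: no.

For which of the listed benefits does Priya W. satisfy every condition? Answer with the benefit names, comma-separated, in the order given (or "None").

Vision Plan

Service from Mar 15, 2017 to Feb 9, 2018: 331 days.
Paid Parental Leave — status full-time ✓ (not excluded); service 331 days ≥ 1 month (≈30 days) ✓; rating 2 < 3 ✗ → not eligible.
Pension Scheme — status full-time ✓ (not excluded); dept Marketing ✗ → not eligible.
Health Insurance — no waiver, service 331 days ≥ 4 weeks (≈28 days) ✓; age 23 ≥ 21 ✓; rating 2 < 3 ✗ → not eligible.
Long-Term Disability — no waiver, service 331 days ≥ 6 months (≈180 days) ✓; grade IC1 < IC2 ✗ → not eligible.
Equipment Allowance — status full-time ✓; service 331 days ≥ 180 days ✓; dept Marketing ✓; not enrolled in Health Insurance ✗ → not eligible.
Retirement Savings Plan — no waiver, service 331 days ≥ 9 months (≈270 days) ✓; grade IC1 < IC4 ✗ → not eligible.
Medical Plan — status full-time ✓; no waiver, service 331 days ≥ 3 months (≈90 days) ✓; grade IC1 < IC5 ✗ → not eligible.
Vision Plan — service 331 days ≥ 45 days ✓; 40 hrs/wk ≥ 24 ✓; age 23 ≥ 18 ✓ → eligible.
Profit Sharing Plan — status full-time ✓; service 331 days < 12 months (≈360 days) ✗ → not eligible.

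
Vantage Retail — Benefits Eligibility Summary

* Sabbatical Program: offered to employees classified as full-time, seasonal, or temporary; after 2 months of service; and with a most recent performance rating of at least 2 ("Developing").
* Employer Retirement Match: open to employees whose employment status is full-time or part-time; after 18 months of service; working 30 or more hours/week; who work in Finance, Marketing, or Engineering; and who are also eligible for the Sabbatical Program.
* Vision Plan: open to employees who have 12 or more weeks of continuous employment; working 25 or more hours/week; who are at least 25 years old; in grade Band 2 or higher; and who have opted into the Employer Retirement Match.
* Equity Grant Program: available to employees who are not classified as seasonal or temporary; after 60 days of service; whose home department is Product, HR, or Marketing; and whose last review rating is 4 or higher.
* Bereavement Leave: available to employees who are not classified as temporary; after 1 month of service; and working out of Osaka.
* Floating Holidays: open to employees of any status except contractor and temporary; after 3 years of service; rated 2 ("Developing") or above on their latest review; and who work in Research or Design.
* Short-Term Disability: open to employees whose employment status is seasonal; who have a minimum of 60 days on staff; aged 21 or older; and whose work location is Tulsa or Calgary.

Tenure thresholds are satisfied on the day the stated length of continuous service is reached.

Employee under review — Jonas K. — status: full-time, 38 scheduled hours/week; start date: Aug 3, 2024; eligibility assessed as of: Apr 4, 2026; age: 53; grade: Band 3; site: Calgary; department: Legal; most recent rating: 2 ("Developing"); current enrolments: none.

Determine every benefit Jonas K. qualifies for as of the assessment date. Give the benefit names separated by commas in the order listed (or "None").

Service from Aug 3, 2024 to Apr 4, 2026: 609 days.
Sabbatical Program — status full-time ✓; service 609 days ≥ 2 months (≈60 days) ✓; rating 2 ≥ 2 ✓ → eligible.
Employer Retirement Match — status full-time ✓; service 609 days ≥ 18 months (≈540 days) ✓; 38 hrs/wk ≥ 30 ✓; dept Legal ✗ → not eligible.
Vision Plan — service 609 days ≥ 12 weeks (≈84 days) ✓; 38 hrs/wk ≥ 25 ✓; age 53 ≥ 25 ✓; grade Band 3 ≥ Band 2 ✓; not enrolled in Employer Retirement Match ✗ → not eligible.
Equity Grant Program — status full-time ✓ (not excluded); service 609 days ≥ 60 days ✓; dept Legal ✗ → not eligible.
Bereavement Leave — status full-time ✓ (not excluded); service 609 days ≥ 1 month (≈30 days) ✓; site Calgary ✗ (not Osaka) → not eligible.
Floating Holidays — status full-time ✓ (not excluded); service 609 days < 3 years (≈1095 days) ✗ → not eligible.
Short-Term Disability — status full-time ✗ (requires seasonal) → not eligible.

Sabbatical Program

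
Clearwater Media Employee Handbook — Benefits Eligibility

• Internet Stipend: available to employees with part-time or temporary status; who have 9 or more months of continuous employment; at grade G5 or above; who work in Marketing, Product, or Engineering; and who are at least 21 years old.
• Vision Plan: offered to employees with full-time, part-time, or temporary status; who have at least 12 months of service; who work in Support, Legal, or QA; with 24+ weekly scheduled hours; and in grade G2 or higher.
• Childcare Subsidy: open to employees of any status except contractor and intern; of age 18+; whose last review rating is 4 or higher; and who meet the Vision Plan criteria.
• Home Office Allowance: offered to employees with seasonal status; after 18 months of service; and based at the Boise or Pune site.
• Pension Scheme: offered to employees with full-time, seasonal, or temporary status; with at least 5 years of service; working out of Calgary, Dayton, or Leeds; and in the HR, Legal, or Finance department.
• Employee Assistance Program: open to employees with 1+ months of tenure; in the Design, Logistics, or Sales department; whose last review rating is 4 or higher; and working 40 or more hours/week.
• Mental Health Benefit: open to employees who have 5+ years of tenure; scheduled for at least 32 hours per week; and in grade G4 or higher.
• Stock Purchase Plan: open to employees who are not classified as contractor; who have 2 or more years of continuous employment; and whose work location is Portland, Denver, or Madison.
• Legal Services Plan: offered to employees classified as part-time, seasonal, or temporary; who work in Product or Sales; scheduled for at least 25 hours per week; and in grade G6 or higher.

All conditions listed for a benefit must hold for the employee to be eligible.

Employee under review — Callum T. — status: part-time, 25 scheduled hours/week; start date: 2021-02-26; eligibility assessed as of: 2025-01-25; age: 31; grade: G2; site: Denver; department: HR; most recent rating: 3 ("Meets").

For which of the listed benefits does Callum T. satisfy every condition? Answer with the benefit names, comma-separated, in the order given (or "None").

Service from 2021-02-26 to 2025-01-25: 1429 days.
Internet Stipend — status part-time ✓; service 1429 days ≥ 9 months (≈270 days) ✓; grade G2 < G5 ✗ → not eligible.
Vision Plan — status part-time ✓; service 1429 days ≥ 12 months (≈360 days) ✓; dept HR ✗ → not eligible.
Childcare Subsidy — status part-time ✓ (not excluded); age 31 ≥ 18 ✓; rating 3 < 4 ✗ → not eligible.
Home Office Allowance — status part-time ✗ (requires seasonal) → not eligible.
Pension Scheme — status part-time ✗ (requires full-time, seasonal, or temporary) → not eligible.
Employee Assistance Program — service 1429 days ≥ 1 month (≈30 days) ✓; dept HR ✗ → not eligible.
Mental Health Benefit — service 1429 days < 5 years (≈1825 days) ✗ → not eligible.
Stock Purchase Plan — status part-time ✓ (not excluded); service 1429 days ≥ 2 years (≈730 days) ✓; site Denver ✓ → eligible.
Legal Services Plan — status part-time ✓; dept HR ✗ → not eligible.

Stock Purchase Plan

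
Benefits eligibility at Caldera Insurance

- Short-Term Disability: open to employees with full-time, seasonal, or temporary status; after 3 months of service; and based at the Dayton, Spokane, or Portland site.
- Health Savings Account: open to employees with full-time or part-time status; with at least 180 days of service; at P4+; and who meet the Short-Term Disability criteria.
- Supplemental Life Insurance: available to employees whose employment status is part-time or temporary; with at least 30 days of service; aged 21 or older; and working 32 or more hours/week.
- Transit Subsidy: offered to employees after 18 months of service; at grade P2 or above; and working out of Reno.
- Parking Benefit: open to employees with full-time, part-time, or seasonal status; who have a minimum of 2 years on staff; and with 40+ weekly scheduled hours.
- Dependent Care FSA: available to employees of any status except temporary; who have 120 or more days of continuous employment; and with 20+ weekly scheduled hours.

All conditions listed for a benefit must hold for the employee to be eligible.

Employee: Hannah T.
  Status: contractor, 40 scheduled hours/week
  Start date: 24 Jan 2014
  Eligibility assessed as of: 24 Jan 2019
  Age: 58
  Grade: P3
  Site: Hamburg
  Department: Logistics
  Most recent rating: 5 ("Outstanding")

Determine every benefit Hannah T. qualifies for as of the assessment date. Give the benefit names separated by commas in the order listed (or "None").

Service from 24 Jan 2014 to 24 Jan 2019: 1826 days.
Short-Term Disability — status contractor ✗ (requires full-time, seasonal, or temporary) → not eligible.
Health Savings Account — status contractor ✗ (requires full-time or part-time) → not eligible.
Supplemental Life Insurance — status contractor ✗ (requires part-time or temporary) → not eligible.
Transit Subsidy — service 1826 days ≥ 18 months (≈540 days) ✓; grade P3 ≥ P2 ✓; site Hamburg ✗ (not Reno) → not eligible.
Parking Benefit — status contractor ✗ (requires full-time, part-time, or seasonal) → not eligible.
Dependent Care FSA — status contractor ✓ (not excluded); service 1826 days ≥ 120 days ✓; 40 hrs/wk ≥ 20 ✓ → eligible.

Dependent Care FSA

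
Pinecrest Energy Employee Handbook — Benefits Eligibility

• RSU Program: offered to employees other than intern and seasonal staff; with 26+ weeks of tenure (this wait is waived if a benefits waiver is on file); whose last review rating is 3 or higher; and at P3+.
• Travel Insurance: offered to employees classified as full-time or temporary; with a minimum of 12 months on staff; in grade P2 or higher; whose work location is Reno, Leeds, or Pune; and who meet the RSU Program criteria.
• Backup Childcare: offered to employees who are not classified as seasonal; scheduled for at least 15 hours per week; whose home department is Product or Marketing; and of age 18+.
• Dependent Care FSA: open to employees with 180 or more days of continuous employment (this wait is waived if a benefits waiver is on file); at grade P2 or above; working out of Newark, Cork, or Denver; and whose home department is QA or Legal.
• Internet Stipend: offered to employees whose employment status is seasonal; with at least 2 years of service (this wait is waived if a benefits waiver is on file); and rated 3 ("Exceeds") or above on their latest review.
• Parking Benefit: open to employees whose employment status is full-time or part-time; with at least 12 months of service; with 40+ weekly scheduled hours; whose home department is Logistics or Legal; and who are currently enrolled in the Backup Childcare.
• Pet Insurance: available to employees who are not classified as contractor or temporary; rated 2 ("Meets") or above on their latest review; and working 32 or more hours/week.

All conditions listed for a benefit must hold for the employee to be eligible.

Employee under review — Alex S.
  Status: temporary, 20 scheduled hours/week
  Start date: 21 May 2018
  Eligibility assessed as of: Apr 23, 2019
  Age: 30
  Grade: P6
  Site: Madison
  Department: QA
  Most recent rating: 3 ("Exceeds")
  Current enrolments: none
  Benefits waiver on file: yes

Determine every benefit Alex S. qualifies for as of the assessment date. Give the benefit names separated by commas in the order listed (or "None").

RSU Program

Service from 21 May 2018 to Apr 23, 2019: 337 days.
RSU Program — status temporary ✓ (not excluded); benefits waiver on file ✓; rating 3 ≥ 3 ✓; grade P6 ≥ P3 ✓ → eligible.
Travel Insurance — status temporary ✓; service 337 days < 12 months (≈360 days) ✗ → not eligible.
Backup Childcare — status temporary ✓ (not excluded); 20 hrs/wk ≥ 15 ✓; dept QA ✗ → not eligible.
Dependent Care FSA — benefits waiver on file ✓; grade P6 ≥ P2 ✓; site Madison ✗ (not Newark, Cork, or Denver) → not eligible.
Internet Stipend — status temporary ✗ (requires seasonal) → not eligible.
Parking Benefit — status temporary ✗ (requires full-time or part-time) → not eligible.
Pet Insurance — status temporary ✗ (excluded) → not eligible.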